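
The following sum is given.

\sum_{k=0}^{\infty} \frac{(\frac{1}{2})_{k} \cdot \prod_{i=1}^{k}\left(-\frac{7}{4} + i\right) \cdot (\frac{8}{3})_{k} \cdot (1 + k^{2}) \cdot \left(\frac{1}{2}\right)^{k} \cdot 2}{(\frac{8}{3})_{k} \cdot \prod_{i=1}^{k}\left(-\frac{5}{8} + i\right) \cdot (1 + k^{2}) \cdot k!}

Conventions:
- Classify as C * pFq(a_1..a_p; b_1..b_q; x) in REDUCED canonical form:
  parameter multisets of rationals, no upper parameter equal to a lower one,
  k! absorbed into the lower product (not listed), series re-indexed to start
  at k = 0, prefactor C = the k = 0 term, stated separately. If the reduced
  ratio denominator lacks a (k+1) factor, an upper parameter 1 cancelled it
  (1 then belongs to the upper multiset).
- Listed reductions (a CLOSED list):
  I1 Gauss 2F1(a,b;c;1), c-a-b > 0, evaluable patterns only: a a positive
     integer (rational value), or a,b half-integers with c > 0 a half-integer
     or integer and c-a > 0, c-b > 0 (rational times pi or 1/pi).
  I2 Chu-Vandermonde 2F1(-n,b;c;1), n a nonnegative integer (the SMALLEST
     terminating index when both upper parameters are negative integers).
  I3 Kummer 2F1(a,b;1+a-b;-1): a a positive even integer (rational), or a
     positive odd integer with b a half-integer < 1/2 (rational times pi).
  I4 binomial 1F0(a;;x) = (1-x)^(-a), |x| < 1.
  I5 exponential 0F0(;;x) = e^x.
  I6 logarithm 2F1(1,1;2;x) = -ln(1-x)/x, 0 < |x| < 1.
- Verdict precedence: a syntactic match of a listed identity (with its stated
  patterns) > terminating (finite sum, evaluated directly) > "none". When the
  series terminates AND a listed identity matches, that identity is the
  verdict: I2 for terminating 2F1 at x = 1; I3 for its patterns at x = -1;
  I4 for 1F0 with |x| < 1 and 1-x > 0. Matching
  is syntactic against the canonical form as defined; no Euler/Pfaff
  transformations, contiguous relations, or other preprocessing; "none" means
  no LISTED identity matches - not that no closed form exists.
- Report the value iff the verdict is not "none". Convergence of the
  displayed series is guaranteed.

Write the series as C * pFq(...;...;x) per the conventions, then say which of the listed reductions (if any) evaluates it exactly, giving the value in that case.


With C = 2: the canonical form is 2F1(-\frac{3}{4}, \frac{1}{2}; \frac{3}{8}; \frac{1}{2}). Verdict: none. Every listed pattern misses the 2F1 form at \frac{1}{2}, upper {-\frac{3}{4}, \frac{1}{2}}.

Key step: t_0 = 2 here, and the factor k^2 + 1 cancels (top and bottom), leaving C = 2.
Adjacent-term ratio: r(k) = \frac{1}{2} * (k-\frac{3}{4}) (k+\frac{1}{2}) / [(k+\frac{3}{8}) (k+1)] - poly over poly, x = \frac{1}{2} from leading terms; C = 2 at k = 0.


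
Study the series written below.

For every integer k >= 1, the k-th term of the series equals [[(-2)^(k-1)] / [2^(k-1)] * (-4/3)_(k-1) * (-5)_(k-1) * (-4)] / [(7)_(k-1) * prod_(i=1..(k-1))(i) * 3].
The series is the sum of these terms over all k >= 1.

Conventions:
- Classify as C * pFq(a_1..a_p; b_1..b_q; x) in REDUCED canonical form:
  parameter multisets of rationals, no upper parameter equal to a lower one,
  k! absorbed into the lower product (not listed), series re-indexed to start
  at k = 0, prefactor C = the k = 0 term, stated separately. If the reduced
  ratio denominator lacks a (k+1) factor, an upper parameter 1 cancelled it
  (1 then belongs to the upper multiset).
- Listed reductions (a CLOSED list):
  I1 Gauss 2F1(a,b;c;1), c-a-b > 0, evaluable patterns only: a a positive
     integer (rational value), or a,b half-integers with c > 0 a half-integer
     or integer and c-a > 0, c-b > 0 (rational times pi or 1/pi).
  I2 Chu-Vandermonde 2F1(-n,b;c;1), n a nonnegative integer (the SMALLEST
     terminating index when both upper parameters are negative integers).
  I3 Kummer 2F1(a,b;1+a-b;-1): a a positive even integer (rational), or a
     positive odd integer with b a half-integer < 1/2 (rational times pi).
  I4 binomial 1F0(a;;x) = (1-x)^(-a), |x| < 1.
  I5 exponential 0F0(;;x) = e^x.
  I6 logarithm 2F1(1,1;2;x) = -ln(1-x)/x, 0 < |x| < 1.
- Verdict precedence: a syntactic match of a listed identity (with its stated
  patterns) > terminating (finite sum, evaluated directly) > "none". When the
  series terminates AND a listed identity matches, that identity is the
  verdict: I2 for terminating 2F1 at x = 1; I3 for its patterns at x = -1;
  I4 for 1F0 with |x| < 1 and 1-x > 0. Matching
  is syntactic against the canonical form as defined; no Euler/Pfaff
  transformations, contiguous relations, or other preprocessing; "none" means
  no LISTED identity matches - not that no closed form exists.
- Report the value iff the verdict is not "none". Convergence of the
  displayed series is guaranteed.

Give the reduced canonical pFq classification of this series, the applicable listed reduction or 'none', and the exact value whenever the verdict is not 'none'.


Canonical form: C = -4/3 times 2F1 with upper {-5, -4/3}, lower {7}, x = -1. Verdict: terminating at k = 5: the factor (-5)_k kills every later term; summing the 6 survivors is exact. Hence: -89842/505197.

Structural cue: x = (-1) and the constant factors (C = -4/3, x = -1) combine into one prefactor.
Adjacent-term ratio: r(k) = (-1) * (k-5) (k-4/3) / [(k+7) (k+1)] - rational in k, leading ratio (-1); with t_0 = -4/3, classification follows.


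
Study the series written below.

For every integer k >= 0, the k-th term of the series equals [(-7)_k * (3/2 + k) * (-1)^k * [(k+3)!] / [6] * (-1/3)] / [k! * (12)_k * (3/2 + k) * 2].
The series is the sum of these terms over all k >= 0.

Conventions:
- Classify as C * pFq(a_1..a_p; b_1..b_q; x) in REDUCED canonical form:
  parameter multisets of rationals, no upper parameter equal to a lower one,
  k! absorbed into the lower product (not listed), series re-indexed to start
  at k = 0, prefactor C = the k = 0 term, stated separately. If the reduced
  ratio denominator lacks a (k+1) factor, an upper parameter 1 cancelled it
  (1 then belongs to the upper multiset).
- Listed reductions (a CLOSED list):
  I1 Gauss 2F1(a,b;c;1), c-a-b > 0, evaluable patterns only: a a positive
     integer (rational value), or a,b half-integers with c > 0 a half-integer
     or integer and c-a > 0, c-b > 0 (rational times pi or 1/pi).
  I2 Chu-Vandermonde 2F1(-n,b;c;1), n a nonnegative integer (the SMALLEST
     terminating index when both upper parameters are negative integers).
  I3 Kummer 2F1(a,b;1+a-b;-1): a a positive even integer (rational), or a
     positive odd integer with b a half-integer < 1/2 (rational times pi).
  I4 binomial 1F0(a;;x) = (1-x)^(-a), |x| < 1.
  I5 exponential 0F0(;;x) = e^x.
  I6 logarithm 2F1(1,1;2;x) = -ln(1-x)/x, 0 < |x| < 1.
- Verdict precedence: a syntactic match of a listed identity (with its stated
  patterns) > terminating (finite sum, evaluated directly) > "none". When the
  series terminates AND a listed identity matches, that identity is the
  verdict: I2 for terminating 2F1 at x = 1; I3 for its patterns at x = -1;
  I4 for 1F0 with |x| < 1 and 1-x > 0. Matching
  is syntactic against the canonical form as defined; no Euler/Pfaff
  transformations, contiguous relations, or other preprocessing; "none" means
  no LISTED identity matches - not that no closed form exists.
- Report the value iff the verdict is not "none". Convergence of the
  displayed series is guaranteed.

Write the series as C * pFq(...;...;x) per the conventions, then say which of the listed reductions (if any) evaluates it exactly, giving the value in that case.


Classification (C = -1/6): 2F1 with upper {-7, 4}, lower {12}, argument x = -1. Verdict: the Kummer evaluation I3 matches (x = -1; c = 12 equals 1+a-b for upper {-7, 4}: listed pattern). Hence: -55/36.

Structural cue: t_0 being -1/6, the factorial ratio (prefactor -1/6) (k+a-1)!/(a-1)! is a rising factorial (a)_k.
Term ratio: r(k) = (-1) * (k-7) (k+4) / [(k+12) (k+1)] - rational in k, leading ratio (-1); with t_0 = -1/6, classification follows.


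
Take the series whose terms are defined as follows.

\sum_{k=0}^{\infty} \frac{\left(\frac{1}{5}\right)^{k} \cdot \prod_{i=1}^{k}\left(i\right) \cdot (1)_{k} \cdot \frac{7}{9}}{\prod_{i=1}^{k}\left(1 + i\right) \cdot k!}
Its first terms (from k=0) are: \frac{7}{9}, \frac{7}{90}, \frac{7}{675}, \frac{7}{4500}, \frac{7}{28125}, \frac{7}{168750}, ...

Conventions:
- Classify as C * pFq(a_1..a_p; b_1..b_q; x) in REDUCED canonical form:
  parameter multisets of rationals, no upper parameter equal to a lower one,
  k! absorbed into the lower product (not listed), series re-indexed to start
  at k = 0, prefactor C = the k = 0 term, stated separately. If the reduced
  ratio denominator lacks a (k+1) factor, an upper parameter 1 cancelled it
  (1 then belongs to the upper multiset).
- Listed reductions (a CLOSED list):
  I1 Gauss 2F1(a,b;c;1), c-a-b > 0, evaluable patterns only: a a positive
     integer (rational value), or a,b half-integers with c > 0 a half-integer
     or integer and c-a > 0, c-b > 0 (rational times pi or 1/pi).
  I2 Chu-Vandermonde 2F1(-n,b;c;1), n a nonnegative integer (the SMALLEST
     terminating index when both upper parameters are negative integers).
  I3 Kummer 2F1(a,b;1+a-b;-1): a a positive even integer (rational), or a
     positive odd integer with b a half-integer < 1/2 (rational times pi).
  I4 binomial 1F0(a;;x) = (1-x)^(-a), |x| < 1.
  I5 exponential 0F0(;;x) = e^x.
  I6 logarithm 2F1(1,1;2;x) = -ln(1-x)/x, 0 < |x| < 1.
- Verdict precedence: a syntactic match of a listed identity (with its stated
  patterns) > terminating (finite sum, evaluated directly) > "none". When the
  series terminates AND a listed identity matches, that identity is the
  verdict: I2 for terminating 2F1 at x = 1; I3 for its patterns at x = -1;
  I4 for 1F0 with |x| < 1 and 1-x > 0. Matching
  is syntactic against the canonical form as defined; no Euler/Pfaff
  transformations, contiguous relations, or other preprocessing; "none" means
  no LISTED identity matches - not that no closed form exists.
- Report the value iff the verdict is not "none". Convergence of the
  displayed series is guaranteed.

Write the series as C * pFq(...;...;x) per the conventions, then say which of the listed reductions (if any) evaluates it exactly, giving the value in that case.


At argument \frac{1}{5}: a 2F1 with upper {1, 1}, lower {2}, scaled by C = \frac{7}{9}. Verdict: logarithm (I6) applies (the logarithm: parameters (1,1;2), x = \frac{1}{5}). Value: \left(-\frac{35}{9}\right) \cdot \ln\left(\frac{4}{5}\right).

Key observation: with t_0 = \frac{7}{9}, the lower running product (C = 7/9) is a rising factorial.
Step ratio: r(k) = \frac{1}{5} * (k+1) (k+1) / [(k+2) (k+1)] - poly over poly, x = \frac{1}{5} from leading terms; C = \frac{7}{9} at k = 0.


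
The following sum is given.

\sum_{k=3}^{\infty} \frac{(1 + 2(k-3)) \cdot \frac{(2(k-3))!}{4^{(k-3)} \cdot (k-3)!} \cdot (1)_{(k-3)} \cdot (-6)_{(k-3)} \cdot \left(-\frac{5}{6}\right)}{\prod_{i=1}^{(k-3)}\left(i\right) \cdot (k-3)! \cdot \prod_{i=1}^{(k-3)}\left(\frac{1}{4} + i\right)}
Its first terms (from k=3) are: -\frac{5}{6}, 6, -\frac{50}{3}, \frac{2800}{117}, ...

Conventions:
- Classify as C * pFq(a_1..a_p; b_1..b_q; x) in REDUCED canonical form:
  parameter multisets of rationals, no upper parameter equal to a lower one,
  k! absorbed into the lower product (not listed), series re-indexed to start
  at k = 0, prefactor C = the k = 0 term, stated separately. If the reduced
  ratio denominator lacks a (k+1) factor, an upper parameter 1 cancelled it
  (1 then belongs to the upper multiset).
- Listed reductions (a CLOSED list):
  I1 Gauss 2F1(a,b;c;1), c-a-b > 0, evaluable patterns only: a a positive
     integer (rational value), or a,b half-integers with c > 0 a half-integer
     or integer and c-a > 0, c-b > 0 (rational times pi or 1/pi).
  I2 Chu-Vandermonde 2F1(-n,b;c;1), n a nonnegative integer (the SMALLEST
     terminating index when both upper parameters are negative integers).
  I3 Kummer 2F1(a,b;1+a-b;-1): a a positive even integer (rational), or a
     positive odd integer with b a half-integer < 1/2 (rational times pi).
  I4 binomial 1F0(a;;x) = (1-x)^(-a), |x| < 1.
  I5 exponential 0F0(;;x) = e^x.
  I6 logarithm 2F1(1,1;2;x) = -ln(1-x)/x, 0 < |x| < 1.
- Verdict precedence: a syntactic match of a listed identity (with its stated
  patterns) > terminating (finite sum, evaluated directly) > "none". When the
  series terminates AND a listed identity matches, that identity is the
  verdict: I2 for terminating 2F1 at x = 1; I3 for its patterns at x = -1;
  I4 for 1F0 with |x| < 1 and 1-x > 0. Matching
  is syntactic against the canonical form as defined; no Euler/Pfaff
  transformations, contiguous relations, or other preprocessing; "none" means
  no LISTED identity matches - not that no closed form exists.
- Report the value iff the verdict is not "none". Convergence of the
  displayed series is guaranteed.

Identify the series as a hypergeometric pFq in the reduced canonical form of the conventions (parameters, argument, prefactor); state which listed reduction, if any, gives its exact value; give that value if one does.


With C = -\frac{5}{6}: the canonical form is 2F1(-6, \frac{3}{2}; \frac{5}{4}; 1). Verdict: Chu-Vandermonde (I2) matches (terminating 2F1 at x = 1 with n = 6, b = 3/2, c = \frac{5}{4}). Value: \frac{209}{19890}.

First insight: t_0 being -\frac{5}{6}, the parameter 1 appears in both the upper and lower lists and cancels.
Step ratio: r(k) = 1 * (k-6) (k+\frac{3}{2}) / [(k+\frac{5}{4}) (k+1)] - rational in k. x = 1; t_0 = -\frac{5}{6}; negate the roots.


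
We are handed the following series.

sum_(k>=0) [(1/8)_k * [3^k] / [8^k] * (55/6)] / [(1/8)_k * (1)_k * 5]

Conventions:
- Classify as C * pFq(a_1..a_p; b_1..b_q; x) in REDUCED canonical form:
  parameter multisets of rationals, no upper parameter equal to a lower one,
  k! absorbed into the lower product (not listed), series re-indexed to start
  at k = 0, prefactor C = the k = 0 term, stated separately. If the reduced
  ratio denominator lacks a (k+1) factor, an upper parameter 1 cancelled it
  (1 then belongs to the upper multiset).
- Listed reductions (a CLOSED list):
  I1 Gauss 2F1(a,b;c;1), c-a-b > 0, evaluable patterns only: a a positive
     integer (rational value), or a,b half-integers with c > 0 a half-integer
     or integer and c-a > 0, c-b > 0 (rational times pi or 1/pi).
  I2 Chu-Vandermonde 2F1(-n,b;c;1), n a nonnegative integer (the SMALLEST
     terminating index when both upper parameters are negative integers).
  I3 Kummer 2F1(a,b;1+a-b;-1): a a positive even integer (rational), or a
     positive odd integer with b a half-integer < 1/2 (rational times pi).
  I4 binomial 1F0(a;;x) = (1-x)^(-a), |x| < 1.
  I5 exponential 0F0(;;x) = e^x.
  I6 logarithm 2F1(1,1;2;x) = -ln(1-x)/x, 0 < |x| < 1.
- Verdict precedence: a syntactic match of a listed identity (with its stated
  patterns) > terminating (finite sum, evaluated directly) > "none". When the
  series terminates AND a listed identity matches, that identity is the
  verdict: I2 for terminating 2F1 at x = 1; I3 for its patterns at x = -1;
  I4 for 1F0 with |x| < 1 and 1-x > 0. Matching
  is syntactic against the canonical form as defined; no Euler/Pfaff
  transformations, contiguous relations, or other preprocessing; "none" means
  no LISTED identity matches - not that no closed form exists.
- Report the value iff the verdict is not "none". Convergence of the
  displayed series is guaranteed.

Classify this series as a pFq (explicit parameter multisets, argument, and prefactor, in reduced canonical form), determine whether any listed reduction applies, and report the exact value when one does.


At argument 3/8: a 0F0 with upper {-}, lower {-}, scaled by C = 11/6. Verdict: exponential (I5) applies (the 0F0 exponential series at x = 3/8). Exact value: (11/6) * e^(3/8).

Key observation: t_0 being 11/6, the parameter 1/8 appears in both the upper and lower lists and cancels.
Step ratio: r(k) = (3/8) * 1 / [(k+1)] - rational in k. x = (3/8); t_0 = 11/6; negate the roots.


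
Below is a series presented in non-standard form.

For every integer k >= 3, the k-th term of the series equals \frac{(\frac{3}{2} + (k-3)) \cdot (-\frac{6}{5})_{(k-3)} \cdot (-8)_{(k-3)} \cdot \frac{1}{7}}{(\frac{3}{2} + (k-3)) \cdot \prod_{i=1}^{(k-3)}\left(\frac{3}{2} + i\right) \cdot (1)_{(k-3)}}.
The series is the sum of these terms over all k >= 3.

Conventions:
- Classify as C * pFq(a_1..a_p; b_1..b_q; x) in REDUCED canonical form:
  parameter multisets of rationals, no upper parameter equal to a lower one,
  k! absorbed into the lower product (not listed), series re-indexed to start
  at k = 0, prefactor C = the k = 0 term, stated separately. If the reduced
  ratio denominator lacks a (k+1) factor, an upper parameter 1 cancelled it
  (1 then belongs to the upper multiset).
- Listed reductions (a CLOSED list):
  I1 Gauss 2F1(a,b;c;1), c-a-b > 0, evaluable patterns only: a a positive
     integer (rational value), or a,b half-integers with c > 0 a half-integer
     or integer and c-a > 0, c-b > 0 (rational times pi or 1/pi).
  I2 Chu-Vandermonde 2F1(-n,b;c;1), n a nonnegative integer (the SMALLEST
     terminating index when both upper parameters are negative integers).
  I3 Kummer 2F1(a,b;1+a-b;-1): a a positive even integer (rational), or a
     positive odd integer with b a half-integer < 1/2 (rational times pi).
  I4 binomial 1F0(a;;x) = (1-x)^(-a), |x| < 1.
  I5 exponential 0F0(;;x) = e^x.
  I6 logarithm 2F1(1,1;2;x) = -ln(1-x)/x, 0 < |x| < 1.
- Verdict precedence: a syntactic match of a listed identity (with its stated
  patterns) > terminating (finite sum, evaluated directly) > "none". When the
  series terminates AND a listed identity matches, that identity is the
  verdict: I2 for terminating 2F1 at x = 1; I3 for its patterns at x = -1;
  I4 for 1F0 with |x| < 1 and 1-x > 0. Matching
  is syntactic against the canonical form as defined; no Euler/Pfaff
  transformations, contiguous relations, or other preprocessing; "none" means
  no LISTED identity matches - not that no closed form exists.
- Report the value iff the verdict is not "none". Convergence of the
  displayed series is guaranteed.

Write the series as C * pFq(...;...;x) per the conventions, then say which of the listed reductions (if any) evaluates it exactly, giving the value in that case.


At argument 1: a 2F1 with upper {-8, -\frac{6}{5}}, lower {\frac{5}{2}}, scaled by C = \frac{1}{7}. Verdict (x = 1): Vandermonde's identity (I2) applies (terminating 2F1 at x = 1 with n = 8, b = -6/5, c = \frac{5}{2}). Value: \frac{35069364383}{45322265625}.

First insight: x = 1 and (1)_k (prefactor 1/7) is k! itself.
Term ratio: r(k) = 1 * (k-8) (k-\frac{6}{5}) / [(k+\frac{5}{2}) (k+1)] - rational; roots negated = parameters, x = 1, C = \frac{1}{7}.


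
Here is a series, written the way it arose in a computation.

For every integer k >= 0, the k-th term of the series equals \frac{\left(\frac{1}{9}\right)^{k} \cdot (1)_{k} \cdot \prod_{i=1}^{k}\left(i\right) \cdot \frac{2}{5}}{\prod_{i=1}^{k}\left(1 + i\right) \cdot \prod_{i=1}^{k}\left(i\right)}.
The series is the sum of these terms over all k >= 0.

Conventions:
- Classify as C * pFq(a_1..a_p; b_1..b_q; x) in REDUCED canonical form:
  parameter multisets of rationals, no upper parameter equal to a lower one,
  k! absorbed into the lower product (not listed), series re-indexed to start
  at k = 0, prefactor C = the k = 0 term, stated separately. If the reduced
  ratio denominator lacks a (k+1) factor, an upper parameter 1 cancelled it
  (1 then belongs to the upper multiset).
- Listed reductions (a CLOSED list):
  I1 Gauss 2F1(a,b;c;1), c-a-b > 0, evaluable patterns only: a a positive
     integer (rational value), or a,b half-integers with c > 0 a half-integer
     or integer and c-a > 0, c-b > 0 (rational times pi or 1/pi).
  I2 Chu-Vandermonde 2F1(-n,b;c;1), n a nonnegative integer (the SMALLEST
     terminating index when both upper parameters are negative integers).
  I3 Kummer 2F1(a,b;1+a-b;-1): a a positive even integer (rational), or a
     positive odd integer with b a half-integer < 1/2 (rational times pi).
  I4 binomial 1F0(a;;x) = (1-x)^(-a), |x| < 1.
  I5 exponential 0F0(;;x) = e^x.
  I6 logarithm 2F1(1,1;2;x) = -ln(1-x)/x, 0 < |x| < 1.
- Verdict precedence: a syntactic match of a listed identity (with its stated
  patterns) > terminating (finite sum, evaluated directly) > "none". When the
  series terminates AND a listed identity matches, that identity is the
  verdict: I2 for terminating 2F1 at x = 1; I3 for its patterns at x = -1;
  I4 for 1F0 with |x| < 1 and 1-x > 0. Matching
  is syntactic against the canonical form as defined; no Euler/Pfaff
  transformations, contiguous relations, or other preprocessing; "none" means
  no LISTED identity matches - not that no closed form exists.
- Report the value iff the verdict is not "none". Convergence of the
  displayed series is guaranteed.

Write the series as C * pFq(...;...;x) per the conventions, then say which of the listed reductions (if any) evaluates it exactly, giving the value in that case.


Classification (C = \frac{2}{5}): 2F1 with upper {1, 1}, lower {2}, argument x = \frac{1}{9}. Verdict: the I6 logarithm reduction fires (the logarithm: parameters (1,1;2), x = \frac{1}{9}). Its exact value is \left(-\frac{18}{5}\right) \cdot \ln\left(\frac{8}{9}\right).

First insight: from the first term \frac{2}{5}: the running product (C = 2/5) telescopes to a rising factorial.
Ratio: r(k) = \frac{1}{9} * (k+1) (k+1) / [(k+2) (k+1)] - poly over poly, x = \frac{1}{9} from leading terms; C = \frac{2}{5} at k = 0.


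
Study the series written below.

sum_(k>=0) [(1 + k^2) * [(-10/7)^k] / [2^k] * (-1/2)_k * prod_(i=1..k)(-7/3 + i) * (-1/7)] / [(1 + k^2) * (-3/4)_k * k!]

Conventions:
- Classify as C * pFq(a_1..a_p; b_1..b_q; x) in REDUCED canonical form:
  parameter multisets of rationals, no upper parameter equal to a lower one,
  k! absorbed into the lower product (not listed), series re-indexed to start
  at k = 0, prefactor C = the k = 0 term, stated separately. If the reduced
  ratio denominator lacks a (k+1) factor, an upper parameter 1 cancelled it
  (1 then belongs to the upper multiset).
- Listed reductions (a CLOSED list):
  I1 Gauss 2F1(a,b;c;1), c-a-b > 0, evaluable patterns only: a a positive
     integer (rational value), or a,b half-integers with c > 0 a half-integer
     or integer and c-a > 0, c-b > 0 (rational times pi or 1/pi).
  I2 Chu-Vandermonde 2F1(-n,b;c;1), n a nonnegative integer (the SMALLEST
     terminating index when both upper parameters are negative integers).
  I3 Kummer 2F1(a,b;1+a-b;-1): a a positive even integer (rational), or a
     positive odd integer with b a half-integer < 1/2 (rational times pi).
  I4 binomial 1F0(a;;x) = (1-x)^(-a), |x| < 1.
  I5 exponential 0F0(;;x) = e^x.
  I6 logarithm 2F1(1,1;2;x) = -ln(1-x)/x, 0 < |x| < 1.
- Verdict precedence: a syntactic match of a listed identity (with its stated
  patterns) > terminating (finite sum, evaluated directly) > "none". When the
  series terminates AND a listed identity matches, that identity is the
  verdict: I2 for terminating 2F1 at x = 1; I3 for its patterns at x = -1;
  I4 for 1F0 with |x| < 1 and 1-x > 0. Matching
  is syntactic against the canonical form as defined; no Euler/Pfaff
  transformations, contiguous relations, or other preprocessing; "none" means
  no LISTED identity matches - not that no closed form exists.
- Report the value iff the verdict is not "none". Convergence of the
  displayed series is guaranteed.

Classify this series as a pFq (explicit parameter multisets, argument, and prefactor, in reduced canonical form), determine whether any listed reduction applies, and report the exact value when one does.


With C = -1/7: the canonical form is 2F1(-4/3, -1/2; -3/4; -5/7). Verdict: none. No listed pattern accepts 2F1(-4/3, -1/2; -3/4; -5/7).

Structural cue: with t_0 = -1/7, striking the common factor k^2 + 1 reduces the term (prefactor -1/7).
Ratio: r(k) = (-5/7) * (k-4/3) (k-1/2) / [(k-3/4) (k+1)] - poly over poly, x = (-5/7) from leading terms; C = -1/7 at k = 0.


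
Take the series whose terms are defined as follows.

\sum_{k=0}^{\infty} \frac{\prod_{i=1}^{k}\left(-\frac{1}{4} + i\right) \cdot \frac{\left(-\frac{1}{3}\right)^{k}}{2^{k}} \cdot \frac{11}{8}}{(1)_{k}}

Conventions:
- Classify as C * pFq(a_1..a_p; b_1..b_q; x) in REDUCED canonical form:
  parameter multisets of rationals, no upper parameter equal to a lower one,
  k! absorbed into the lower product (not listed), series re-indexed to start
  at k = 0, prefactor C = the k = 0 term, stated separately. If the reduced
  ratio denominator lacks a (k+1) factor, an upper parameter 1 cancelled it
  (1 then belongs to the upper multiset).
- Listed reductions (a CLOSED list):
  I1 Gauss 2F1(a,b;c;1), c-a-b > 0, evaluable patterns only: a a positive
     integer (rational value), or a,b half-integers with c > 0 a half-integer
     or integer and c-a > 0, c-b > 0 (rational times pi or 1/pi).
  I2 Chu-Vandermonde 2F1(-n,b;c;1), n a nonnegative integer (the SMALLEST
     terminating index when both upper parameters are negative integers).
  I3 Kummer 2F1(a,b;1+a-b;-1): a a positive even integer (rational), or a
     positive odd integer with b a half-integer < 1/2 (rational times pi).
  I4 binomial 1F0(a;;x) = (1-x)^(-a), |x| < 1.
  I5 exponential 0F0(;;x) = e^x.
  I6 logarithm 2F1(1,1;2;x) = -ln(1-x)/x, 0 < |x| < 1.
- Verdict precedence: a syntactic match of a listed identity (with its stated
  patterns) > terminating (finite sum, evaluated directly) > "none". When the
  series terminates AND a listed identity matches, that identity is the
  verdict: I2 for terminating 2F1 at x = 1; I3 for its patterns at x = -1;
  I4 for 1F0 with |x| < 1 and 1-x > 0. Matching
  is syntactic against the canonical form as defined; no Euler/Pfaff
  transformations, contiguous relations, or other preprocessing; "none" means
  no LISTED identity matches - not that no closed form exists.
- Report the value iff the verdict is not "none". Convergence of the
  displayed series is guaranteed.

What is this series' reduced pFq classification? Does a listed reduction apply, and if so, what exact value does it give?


With C = \frac{11}{8}: the canonical form is 1F0(\frac{3}{4}; -; -\frac{1}{6}). Verdict (x = -\frac{1}{6}): the I4 binomial reduction applies (the 1F0 binomial series: exponent -3/4, x = -\frac{1}{6}). Its exact value is \frac{11}{8} \cdot \left(\frac{7}{6}\right)^{-\frac{3}{4}}.

The tell: from the first term \frac{11}{8}: the two k-th powers (C = 11/8) combine into one argument.
Term ratio: r(k) = -\frac{1}{6} * (k+\frac{3}{4}) / [(k+1)] ; factor over Q: parameters, x = -\frac{1}{6}, and C = \frac{11}{8}.


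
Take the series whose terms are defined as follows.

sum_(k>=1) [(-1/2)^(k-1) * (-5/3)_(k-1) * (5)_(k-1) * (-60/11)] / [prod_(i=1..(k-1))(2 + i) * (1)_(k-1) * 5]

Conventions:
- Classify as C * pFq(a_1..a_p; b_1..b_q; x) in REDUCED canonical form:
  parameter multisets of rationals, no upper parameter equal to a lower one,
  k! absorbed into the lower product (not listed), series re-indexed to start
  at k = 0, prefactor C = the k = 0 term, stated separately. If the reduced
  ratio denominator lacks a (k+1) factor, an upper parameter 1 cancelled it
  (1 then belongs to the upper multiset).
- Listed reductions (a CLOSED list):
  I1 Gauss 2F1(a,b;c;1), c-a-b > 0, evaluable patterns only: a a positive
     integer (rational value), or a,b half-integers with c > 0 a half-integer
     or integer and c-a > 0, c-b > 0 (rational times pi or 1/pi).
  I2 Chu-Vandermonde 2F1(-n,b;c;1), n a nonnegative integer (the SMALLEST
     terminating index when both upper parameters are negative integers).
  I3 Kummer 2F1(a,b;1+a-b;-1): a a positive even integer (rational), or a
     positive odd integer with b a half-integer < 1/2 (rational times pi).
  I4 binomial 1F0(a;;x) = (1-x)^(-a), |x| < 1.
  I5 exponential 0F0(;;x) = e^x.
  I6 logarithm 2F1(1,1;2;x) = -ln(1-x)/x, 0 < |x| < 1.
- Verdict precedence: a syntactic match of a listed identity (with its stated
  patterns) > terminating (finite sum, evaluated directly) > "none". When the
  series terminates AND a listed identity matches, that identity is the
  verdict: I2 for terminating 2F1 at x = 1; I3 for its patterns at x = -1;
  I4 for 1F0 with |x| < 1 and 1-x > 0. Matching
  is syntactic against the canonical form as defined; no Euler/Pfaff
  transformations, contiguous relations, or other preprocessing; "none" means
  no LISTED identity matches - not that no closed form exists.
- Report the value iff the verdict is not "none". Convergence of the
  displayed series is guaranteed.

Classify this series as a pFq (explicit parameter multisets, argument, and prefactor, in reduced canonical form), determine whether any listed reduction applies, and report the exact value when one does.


Key step: with t_0 = -12/11, (1)_k (C = -12/11) is k! itself.
Ratio: r(k) = (-1/2) * (k-5/3) (k+5) / [(k+3) (k+1)] - rational in k. x = (-1/2); t_0 = -12/11; negate the roots.

At argument -1/2: a 2F1 with upper {-5/3, 5}, lower {3}, scaled by C = -12/11. Verdict: none - at argument -1/2 the multisets {-5/3, 5} ; {3} match no listed identity.


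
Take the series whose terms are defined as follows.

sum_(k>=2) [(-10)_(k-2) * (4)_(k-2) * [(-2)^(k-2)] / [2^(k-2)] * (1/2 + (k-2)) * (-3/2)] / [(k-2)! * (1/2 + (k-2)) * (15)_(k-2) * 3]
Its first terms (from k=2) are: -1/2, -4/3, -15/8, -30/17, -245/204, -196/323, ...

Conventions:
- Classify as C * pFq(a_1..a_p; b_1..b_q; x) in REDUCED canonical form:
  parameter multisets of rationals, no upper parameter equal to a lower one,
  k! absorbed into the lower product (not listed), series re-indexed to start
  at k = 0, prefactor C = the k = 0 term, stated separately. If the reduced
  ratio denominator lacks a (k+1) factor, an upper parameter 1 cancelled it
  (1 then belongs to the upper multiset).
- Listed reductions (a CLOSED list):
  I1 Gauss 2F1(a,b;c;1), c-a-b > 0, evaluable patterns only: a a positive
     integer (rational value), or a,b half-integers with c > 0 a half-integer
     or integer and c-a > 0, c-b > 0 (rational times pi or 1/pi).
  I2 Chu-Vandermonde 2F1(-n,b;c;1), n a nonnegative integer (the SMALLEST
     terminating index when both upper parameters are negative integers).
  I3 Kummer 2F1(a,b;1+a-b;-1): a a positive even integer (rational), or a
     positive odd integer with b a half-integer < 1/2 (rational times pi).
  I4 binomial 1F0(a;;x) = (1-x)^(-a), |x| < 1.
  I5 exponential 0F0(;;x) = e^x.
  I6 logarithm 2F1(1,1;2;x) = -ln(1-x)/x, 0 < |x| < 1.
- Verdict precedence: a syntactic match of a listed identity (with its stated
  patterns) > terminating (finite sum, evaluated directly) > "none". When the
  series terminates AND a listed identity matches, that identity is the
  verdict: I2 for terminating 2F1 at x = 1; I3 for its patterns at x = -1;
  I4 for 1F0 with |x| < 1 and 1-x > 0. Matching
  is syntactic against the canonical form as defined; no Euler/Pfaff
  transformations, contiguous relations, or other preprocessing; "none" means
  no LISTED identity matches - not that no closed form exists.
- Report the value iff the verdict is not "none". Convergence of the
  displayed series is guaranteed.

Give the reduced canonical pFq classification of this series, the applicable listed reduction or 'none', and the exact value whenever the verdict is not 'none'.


The series (x = -1) is 2F1: upper {-10, 4}, lower {15}, prefactor -1/2. Verdict: Kummer's theorem (I3) applies (x = -1; c = 15 equals 1+a-b for upper {-10, 4}: listed pattern). Hence: -91/12.

Key observation: t_0 = -1/2 here, and k + 1/2 divides numerator and denominator alike; prefactor -1/2 after cancelling.
Step ratio: r(k) = (-1) * (k-10) (k+4) / [(k+15) (k+1)] - rational in k, leading ratio (-1); with t_0 = -1/2, classification follows.


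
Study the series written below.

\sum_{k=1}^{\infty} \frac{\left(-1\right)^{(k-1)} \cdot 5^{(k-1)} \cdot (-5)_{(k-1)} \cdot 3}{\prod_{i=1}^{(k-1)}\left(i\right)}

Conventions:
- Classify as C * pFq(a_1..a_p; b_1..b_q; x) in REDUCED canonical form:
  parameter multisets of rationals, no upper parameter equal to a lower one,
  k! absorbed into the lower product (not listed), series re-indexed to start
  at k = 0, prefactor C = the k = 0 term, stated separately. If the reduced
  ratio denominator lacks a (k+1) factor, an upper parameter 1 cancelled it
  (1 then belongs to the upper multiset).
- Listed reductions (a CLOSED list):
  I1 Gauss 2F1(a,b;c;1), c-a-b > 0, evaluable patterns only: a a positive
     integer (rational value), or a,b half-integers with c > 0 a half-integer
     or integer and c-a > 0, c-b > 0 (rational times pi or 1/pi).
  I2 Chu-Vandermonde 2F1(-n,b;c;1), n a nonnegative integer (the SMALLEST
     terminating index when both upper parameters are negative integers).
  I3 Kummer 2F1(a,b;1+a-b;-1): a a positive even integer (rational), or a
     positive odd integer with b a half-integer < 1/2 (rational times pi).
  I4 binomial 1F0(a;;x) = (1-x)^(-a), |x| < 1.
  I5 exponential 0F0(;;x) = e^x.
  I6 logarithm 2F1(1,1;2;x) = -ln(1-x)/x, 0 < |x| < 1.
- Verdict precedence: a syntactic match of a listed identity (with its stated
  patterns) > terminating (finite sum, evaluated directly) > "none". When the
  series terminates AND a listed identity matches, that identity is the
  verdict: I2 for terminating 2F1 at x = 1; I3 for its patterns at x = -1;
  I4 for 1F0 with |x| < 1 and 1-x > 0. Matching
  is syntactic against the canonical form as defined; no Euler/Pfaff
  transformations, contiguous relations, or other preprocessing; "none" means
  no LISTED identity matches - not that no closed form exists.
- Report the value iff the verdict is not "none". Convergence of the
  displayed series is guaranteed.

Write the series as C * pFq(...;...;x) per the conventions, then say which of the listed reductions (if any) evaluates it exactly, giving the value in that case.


Canonical form: C = 3 times 1F0 with upper {-5}, lower {-}, x = -5. Verdict: terminating - the sum ends at index 5 because -5 is a negative integer; exact evaluation follows. Hence: 23328.

Key observation: t_0 = 3 here, and the product of the first k integers (prefactor 3) is k!.
Ratio: r(k) = -5 * (k-5) / [(k+1)] - rational in k, leading ratio -5; with t_0 = 3, classification follows.


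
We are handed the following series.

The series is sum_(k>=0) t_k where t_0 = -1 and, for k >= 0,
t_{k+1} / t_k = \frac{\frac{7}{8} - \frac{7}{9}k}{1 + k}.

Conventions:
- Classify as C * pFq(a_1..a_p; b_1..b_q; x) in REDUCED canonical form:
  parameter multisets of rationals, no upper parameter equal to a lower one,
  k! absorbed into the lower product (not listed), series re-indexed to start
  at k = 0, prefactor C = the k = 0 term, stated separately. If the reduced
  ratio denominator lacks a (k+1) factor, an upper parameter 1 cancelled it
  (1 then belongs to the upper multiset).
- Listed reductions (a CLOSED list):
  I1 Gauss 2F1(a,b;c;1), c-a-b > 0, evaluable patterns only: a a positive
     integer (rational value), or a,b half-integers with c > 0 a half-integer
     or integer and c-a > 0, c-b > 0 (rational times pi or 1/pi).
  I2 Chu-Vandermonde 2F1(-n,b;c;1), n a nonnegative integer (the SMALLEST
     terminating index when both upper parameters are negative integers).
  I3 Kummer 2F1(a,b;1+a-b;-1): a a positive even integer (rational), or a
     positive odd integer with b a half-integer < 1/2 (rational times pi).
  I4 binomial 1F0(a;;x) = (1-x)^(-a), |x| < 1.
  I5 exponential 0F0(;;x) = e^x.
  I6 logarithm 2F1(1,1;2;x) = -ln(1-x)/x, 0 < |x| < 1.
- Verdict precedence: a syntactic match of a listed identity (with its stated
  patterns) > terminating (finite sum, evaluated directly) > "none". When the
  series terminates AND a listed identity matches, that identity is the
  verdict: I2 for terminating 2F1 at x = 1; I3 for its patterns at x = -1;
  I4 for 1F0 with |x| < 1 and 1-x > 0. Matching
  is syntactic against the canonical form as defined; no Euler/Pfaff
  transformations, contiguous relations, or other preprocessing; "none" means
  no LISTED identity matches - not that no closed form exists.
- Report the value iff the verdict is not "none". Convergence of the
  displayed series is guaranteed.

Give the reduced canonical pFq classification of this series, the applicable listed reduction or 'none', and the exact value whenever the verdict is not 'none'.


With C = -1: the canonical form is 1F0(-\frac{9}{8}; -; -\frac{7}{9}). Verdict (x = -\frac{7}{9}): binomial (I4) applies (the 1F0 binomial series: exponent 9/8, x = -\frac{7}{9}). Value: \left(-1\right) \cdot \left(\frac{16}{9}\right)^{\frac{9}{8}}.

Key step: x = -\frac{7}{9} and the expanded ratio factors over Q; prefactor -1, roots give parameters.
Step ratio: r(k) = -\frac{7}{9} * (k-\frac{9}{8}) / [(k+1)] ; factor over Q: parameters, x = -\frac{7}{9}, and C = -1.


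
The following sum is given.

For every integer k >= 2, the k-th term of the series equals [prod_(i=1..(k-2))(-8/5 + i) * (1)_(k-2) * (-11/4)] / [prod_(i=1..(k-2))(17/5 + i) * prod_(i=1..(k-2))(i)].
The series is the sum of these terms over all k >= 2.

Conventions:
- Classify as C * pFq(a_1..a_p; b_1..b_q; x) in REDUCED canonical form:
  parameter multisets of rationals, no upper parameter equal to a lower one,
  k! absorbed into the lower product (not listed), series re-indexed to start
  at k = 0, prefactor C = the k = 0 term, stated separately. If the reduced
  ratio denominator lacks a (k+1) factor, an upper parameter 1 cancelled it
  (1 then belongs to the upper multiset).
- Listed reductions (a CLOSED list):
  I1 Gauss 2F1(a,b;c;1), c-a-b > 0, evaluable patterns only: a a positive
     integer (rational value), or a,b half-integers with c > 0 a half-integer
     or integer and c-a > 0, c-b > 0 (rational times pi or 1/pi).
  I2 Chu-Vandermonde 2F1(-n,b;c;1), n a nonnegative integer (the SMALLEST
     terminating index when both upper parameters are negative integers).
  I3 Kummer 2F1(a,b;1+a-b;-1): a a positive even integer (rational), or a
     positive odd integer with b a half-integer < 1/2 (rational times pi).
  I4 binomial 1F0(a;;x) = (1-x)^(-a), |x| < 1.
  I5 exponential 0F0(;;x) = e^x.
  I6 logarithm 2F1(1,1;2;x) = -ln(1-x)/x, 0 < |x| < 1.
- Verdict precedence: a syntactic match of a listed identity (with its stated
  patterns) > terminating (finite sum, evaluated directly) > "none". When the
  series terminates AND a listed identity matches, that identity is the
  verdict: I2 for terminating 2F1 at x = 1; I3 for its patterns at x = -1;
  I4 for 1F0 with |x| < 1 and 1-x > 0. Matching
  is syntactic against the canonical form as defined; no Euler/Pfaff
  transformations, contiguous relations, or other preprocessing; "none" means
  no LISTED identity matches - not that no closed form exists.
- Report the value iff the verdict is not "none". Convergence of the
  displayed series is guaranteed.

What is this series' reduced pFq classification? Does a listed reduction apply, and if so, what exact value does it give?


With C = -11/4: the canonical form is 2F1(-3/5, 1; 22/5; 1). Verdict: this is Gauss's theorem (I1) (x = 1: the Gamma ratio telescopes since c-a-b = 4 > 0 and a = 1 in Z>0). Its exact value is -187/80.

Key observation: with t_0 = -11/4, the running product (prefactor -11/4) telescopes to a rising factorial.
Adjacent-term ratio: r(k) = 1 * (k-3/5) (k+1) / [(k+22/5) (k+1)] - rational in k. x = 1; t_0 = -11/4; negate the roots.


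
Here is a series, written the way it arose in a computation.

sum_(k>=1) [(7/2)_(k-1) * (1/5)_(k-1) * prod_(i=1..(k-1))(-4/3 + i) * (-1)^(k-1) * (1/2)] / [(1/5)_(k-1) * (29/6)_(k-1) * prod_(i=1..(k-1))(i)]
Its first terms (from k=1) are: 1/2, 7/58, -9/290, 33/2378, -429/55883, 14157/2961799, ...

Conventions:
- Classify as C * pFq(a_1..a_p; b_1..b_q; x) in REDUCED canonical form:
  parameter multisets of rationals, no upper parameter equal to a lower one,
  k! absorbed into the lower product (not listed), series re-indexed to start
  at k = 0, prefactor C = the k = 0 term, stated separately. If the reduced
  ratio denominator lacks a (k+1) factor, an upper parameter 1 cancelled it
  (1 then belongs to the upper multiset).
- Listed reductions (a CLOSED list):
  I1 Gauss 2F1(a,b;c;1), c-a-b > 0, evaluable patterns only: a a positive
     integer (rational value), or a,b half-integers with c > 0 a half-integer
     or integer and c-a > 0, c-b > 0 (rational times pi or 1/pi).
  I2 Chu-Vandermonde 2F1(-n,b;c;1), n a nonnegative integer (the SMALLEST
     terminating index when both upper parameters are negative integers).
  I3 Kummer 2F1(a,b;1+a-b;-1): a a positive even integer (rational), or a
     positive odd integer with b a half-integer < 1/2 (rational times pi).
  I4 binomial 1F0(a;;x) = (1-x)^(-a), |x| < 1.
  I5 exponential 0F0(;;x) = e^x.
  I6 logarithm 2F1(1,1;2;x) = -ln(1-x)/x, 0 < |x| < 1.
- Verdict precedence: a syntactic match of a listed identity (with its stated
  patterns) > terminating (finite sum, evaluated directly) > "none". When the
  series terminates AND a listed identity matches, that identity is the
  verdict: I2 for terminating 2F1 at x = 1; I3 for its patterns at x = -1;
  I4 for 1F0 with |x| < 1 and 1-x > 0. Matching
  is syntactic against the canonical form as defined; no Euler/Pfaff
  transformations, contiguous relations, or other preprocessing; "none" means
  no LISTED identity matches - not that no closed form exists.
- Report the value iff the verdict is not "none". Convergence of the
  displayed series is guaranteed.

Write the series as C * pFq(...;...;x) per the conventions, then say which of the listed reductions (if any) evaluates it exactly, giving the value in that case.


Prefactor 1/2, argument -1: 2F1 with upper {-1/3, 7/2} over lower {29/6}. Verdict: none (x = -1): each listed identity misses the multisets {-1/3, 7/2} ; {29/6}.

Key step: with t_0 = 1/2, the running product (C = 1/2) telescopes to a rising factorial.
Consecutive-term ratio: r(k) = (-1) * (k-1/3) (k+7/2) / [(k+29/6) (k+1)] - rational; roots negated = parameters, x = (-1), C = 1/2.
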